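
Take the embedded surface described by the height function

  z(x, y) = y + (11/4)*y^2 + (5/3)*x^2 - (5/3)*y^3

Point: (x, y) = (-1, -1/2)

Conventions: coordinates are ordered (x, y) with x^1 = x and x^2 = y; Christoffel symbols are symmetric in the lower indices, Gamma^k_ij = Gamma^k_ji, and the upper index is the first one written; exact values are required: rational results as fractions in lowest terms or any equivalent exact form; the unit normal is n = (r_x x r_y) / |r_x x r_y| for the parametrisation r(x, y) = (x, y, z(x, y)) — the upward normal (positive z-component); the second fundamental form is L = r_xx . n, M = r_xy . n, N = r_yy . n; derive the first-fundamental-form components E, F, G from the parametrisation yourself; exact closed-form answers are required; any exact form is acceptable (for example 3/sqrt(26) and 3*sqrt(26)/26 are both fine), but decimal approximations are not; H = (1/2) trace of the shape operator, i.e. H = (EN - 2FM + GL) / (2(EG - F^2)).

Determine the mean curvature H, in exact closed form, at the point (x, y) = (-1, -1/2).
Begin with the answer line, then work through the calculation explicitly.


Answer: H = 8667*sqrt(190)/144400

z_x = -10/3, z_y = -3, z_xx = 10/3, z_xy = 0, z_yy = 21/2
E = 109/9, F = 10, G = 10; answer radicand W^2 = 190/9
unnormalised second-form numerators: l = 10/3, m = 0, n = 21/2; L = l/sqrt(190/9), and similarly M = m/sqrt(W^2), N = n/sqrt(W^2)
H = (E*n - 2*F*m + G*l) / (2*(EG - F^2)*sqrt(W^2)); E*n - 2*F*m + G*l = 321/2, EG - F^2 = 190/9, so H = (2889/760)/sqrt(190/9)


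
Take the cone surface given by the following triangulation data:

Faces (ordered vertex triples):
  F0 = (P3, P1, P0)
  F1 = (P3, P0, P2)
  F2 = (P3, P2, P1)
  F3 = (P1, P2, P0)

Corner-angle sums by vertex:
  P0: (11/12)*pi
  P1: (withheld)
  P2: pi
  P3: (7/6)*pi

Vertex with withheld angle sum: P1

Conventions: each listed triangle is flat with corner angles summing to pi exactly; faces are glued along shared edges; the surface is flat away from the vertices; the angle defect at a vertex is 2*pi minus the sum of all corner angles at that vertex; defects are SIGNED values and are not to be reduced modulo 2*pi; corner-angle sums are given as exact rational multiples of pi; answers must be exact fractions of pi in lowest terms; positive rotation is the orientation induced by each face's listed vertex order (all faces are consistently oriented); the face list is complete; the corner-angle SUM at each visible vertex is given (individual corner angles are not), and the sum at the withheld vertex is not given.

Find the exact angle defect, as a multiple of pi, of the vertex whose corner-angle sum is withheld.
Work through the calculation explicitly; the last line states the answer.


V = 4, E = 6, F = 4; chi = V - E + F = 2
Gauss-Bonnet: total defect = 2*pi*chi = 4*pi; visible defects sum to (35/12)*pi

Answer: defect(P1) = (13/12)*pi


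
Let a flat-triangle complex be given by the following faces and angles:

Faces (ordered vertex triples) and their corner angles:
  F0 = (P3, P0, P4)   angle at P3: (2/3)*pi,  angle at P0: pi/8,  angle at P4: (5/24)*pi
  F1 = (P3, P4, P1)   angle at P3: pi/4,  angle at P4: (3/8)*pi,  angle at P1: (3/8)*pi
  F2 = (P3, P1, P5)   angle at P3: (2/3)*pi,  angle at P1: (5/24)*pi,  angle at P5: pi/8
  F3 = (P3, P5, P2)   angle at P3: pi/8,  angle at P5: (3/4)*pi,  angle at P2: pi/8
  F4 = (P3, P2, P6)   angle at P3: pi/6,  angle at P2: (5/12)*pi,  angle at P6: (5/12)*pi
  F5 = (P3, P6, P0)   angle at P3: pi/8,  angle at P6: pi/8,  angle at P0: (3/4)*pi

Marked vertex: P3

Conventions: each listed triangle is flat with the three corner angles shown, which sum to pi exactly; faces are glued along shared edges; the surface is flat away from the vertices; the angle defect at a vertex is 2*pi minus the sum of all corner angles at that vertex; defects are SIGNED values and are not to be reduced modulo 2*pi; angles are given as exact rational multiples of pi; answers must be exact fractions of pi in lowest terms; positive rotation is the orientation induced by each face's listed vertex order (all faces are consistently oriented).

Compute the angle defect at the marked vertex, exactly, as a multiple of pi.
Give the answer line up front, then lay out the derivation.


Answer: defect(P3) = 0

Sum of corner angles at P3: 2*pi
defect = 2*pi - 2*pi


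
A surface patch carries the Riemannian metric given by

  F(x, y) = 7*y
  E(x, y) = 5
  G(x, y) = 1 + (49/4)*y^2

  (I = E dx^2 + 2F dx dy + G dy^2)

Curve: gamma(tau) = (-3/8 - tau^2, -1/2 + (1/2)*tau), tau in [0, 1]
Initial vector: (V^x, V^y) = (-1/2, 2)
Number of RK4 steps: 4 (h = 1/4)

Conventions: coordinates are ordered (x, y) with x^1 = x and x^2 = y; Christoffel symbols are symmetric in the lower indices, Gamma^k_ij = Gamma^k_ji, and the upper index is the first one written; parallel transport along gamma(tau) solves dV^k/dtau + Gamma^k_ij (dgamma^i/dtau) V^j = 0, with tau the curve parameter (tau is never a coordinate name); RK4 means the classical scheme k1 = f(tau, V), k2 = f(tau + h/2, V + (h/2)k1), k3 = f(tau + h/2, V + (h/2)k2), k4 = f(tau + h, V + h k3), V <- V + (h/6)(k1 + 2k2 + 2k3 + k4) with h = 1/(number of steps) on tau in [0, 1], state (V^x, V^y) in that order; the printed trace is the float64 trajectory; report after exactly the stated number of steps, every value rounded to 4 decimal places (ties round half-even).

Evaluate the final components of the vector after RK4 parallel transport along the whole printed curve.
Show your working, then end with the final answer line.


gamma'(tau) = (-2*tau, 1/2); f(tau, V)^k = -Gamma^k_ij(gamma(tau)) gamma'^i(tau) V^j; h = 1/4; intermediate values shown to 6 dp
curve data and Christoffel symbols at the stage parameters:
  tau = 0.000000: gamma = (-0.375000, -0.500000), gamma' = (0.000000, 0.500000); Gamma_xxx = 0.000000, Gamma_xxy = 0.000000, Gamma_xyy = 0.868217, Gamma_yxx = 0.000000, Gamma_yxy = 0.000000, Gamma_yyy = -0.759690
  tau = 0.125000: gamma = (-0.390625, -0.437500), gamma' = (-0.250000, 0.500000); Gamma_xxx = 0.000000, Gamma_xxy = 0.000000, Gamma_xyy = 0.953065, Gamma_yxx = 0.000000, Gamma_yxy = 0.000000, Gamma_yyy = -0.729690
  tau = 0.250000: gamma = (-0.437500, -0.375000), gamma' = (-0.500000, 0.500000); Gamma_xxx = 0.000000, Gamma_xxy = 0.000000, Gamma_xyy = 1.041255, Gamma_yxx = 0.000000, Gamma_yxy = 0.000000, Gamma_yyy = -0.683324
  tau = 0.375000: gamma = (-0.515625, -0.312500), gamma' = (-0.750000, 0.500000); Gamma_xxx = 0.000000, Gamma_xxy = 0.000000, Gamma_xyy = 1.129708, Gamma_yxx = 0.000000, Gamma_yxy = 0.000000, Gamma_yyy = -0.617809
  tau = 0.500000: gamma = (-0.625000, -0.250000), gamma' = (-1.000000, 0.500000); Gamma_xxx = 0.000000, Gamma_xxy = 0.000000, Gamma_xyy = 1.214092, Gamma_yxx = 0.000000, Gamma_yxy = 0.000000, Gamma_yyy = -0.531165
  tau = 0.625000: gamma = (-0.765625, -0.187500), gamma' = (-1.250000, 0.500000); Gamma_xxx = 0.000000, Gamma_xxy = 0.000000, Gamma_xyy = 1.288977, Gamma_yxx = 0.000000, Gamma_yxy = 0.000000, Gamma_yyy = -0.422946
  tau = 0.750000: gamma = (-0.937500, -0.125000), gamma' = (-1.500000, 0.500000); Gamma_xxx = 0.000000, Gamma_xxy = 0.000000, Gamma_xyy = 1.348382, Gamma_yxx = 0.000000, Gamma_yxy = 0.000000, Gamma_yyy = -0.294959
  tau = 0.875000: gamma = (-1.140625, -0.062500), gamma' = (-1.750000, 0.500000); Gamma_xxx = 0.000000, Gamma_xxy = 0.000000, Gamma_xyy = 1.386729, Gamma_yxx = 0.000000, Gamma_yxy = 0.000000, Gamma_yyy = -0.151673
  tau = 1.000000: gamma = (-1.375000, 0.000000), gamma' = (-2.000000, 0.500000); Gamma_xxx = 0.000000, Gamma_xxy = 0.000000, Gamma_xyy = 1.400000, Gamma_yxx = 0.000000, Gamma_yxy = 0.000000, Gamma_yyy = 0.000000
step 0: V^x = -0.5000, V^y = 2.0000
step 1: k1 = (-0.868217, 0.759690), k2 = (-0.998317, 0.764336), k3 = (-0.998594, 0.764548), k4 = (-1.140766, 0.748628); V <- V + (h/6)(k1 + 2k2 + 2k3 + k4): V^x = -0.7501, V^y = 2.1903
step 2: k1 = (-1.140306, 0.748326), k2 = (-1.290011, 0.705475), k3 = (-1.286985, 0.703820), k4 = (-1.436398, 0.628424); V <- V + (h/6)(k1 + 2k2 + 2k3 + k4): V^x = -1.0722, V^y = 2.3651
step 3: k1 = (-1.435700, 0.628119), k2 = (-1.574855, 0.516749), k3 = (-1.565883, 0.513805), k4 = (-1.681103, 0.367741); V <- V + (h/6)(k1 + 2k2 + 2k3 + k4): V^x = -1.4638, V^y = 2.4924
step 4: k1 = (-1.680376, 0.367582), k2 = (-1.760023, 0.192502), k3 = (-1.744848, 0.190843), k4 = (-1.778101, 0.000000); V <- V + (h/6)(k1 + 2k2 + 2k3 + k4): V^x = -1.9000, V^y = 2.5397

Answer: V^x = -1.9000, V^y = 2.5397


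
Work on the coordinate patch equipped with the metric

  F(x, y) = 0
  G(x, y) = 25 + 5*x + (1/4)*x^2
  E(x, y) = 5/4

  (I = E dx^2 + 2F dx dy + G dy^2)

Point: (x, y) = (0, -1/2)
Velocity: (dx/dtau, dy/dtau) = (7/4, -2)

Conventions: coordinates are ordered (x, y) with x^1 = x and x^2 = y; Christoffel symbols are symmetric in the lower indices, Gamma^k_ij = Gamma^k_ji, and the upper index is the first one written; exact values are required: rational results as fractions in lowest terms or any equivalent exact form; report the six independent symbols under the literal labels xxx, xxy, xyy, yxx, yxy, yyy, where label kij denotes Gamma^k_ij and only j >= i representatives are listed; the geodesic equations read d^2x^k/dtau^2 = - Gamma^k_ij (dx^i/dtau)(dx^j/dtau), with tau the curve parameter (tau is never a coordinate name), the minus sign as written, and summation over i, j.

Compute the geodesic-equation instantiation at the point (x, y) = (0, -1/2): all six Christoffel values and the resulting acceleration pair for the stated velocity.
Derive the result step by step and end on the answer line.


E = 5/4, F = 0, G = 25 at the point
E_x = 0, E_y = 0, F_x = 0, F_y = 0, G_x = 5, G_y = 0
EG - F^2 = 125/4;  g^inv = (4/125) * [[25, 0], [0, 5/4]]
first-kind symbols [ij,l] = (1/2)(d_i g_jl + d_j g_il - d_l g_ij): [xx,x] = E_x/2 = 0, [xx,y] = F_x - E_y/2 = 0, [xy,x] = E_y/2 = 0, [xy,y] = G_x/2 = 5/2, [yy,x] = F_y - G_x/2 = -5/2, [yy,y] = G_y/2 = 0
Gamma^x_ij = (G*[ij,x] - F*[ij,y])/(EG - F^2), Gamma^y_ij = (E*[ij,y] - F*[ij,x])/(EG - F^2)
Gamma_xxx = 0, Gamma_xxy = 0, Gamma_xyy = -2, Gamma_yxx = 0, Gamma_yxy = 1/10, Gamma_yyy = 0
d^2x/dtau^2 = -(Gamma_xxx*(7/4)^2 + 2*Gamma_xxy*(7/4)*(-2) + Gamma_xyy*(-2)^2) = 8
d^2y/dtau^2 = -(Gamma_yxx*(7/4)^2 + 2*Gamma_yxy*(7/4)*(-2) + Gamma_yyy*(-2)^2) = 7/10

Answer: Gamma_xxx = 0, Gamma_xxy = 0, Gamma_xyy = -2, Gamma_yxx = 0, Gamma_yxy = 1/10, Gamma_yyy = 0; accelerations (d^2x/dtau^2, d^2y/dtau^2) = (8, 7/10)


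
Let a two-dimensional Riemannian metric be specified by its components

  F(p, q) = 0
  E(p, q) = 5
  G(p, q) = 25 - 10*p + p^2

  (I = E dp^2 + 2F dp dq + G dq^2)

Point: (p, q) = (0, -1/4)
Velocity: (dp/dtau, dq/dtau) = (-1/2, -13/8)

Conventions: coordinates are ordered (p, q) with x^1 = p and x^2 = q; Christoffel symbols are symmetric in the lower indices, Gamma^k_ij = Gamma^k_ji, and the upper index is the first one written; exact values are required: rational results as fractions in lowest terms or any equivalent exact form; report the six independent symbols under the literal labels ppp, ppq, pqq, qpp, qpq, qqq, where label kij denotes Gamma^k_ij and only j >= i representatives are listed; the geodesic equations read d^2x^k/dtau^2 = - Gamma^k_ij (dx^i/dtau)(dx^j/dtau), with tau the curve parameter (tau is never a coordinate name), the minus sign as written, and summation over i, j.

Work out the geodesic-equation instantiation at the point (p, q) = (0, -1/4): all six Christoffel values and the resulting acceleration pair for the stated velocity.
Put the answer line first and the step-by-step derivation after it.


Answer: Gamma_ppp = 0, Gamma_ppq = 0, Gamma_pqq = 1, Gamma_qpp = 0, Gamma_qpq = -1/5, Gamma_qqq = 0; accelerations (d^2p/dtau^2, d^2q/dtau^2) = (-169/64, 13/40)

E = 5, F = 0, G = 25 at the point
E_p = 0, E_q = 0, F_p = 0, F_q = 0, G_p = -10, G_q = 0
EG - F^2 = 125;  g^inv = (1/125) * [[25, 0], [0, 5]]
first-kind symbols [ij,l] = (1/2)(d_i g_jl + d_j g_il - d_l g_ij): [pp,p] = E_p/2 = 0, [pp,q] = F_p - E_q/2 = 0, [pq,p] = E_q/2 = 0, [pq,q] = G_p/2 = -5, [qq,p] = F_q - G_p/2 = 5, [qq,q] = G_q/2 = 0
Gamma^p_ij = (G*[ij,p] - F*[ij,q])/(EG - F^2), Gamma^q_ij = (E*[ij,q] - F*[ij,p])/(EG - F^2)
Gamma_ppp = 0, Gamma_ppq = 0, Gamma_pqq = 1, Gamma_qpp = 0, Gamma_qpq = -1/5, Gamma_qqq = 0
d^2p/dtau^2 = -(Gamma_ppp*(-1/2)^2 + 2*Gamma_ppq*(-1/2)*(-13/8) + Gamma_pqq*(-13/8)^2) = -169/64
d^2q/dtau^2 = -(Gamma_qpp*(-1/2)^2 + 2*Gamma_qpq*(-1/2)*(-13/8) + Gamma_qqq*(-13/8)^2) = 13/40


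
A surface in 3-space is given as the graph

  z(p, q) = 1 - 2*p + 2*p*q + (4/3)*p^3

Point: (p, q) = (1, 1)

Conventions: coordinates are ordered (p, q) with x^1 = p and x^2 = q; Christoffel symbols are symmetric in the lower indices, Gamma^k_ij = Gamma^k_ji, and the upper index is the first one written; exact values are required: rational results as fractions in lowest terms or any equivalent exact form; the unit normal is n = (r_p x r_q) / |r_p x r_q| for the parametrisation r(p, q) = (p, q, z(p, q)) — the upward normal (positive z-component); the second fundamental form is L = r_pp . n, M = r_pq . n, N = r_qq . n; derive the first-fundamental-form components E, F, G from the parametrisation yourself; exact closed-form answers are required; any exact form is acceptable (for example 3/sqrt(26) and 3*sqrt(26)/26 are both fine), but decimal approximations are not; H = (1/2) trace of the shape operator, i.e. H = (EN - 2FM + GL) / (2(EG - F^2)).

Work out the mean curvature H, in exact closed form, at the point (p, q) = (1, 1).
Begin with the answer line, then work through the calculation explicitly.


Answer: H = 4*sqrt(21)/441

z_p = 4, z_q = 2, z_pp = 8, z_pq = 2, z_qq = 0
E = 17, F = 8, G = 5; answer radicand W^2 = 21
unnormalised second-form numerators: l = 8, m = 2, n = 0; L = l/sqrt(21), and similarly M = m/sqrt(W^2), N = n/sqrt(W^2)
H = (E*n - 2*F*m + G*l) / (2*(EG - F^2)*sqrt(W^2)); E*n - 2*F*m + G*l = 8, EG - F^2 = 21, so H = (4/21)/sqrt(21)


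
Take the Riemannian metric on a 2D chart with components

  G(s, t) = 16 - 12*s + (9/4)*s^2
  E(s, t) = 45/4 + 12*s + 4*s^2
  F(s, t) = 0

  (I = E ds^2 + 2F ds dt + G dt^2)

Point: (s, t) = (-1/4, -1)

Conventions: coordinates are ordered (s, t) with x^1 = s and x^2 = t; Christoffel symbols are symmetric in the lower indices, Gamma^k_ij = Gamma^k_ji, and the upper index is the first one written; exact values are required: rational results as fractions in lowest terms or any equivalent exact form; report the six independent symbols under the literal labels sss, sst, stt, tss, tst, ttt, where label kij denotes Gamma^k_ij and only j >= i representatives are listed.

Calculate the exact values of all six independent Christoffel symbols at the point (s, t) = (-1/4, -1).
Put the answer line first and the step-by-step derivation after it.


Answer: Gamma_sss = 10/17, Gamma_sst = 0, Gamma_stt = 105/136, Gamma_tss = 0, Gamma_tst = -12/35, Gamma_ttt = 0

E = 17/2, F = 0, G = 1225/64 at the point
E_s = 10, E_t = 0, F_s = 0, F_t = 0, G_s = -105/8, G_t = 0
EG - F^2 = 20825/128;  g^inv = (128/20825) * [[1225/64, 0], [0, 17/2]]
first-kind symbols [ij,l] = (1/2)(d_i g_jl + d_j g_il - d_l g_ij): [ss,s] = E_s/2 = 5, [ss,t] = F_s - E_t/2 = 0, [st,s] = E_t/2 = 0, [st,t] = G_s/2 = -105/16, [tt,s] = F_t - G_s/2 = 105/16, [tt,t] = G_t/2 = 0
Gamma^s_ij = (G*[ij,s] - F*[ij,t])/(EG - F^2), Gamma^t_ij = (E*[ij,t] - F*[ij,s])/(EG - F^2)


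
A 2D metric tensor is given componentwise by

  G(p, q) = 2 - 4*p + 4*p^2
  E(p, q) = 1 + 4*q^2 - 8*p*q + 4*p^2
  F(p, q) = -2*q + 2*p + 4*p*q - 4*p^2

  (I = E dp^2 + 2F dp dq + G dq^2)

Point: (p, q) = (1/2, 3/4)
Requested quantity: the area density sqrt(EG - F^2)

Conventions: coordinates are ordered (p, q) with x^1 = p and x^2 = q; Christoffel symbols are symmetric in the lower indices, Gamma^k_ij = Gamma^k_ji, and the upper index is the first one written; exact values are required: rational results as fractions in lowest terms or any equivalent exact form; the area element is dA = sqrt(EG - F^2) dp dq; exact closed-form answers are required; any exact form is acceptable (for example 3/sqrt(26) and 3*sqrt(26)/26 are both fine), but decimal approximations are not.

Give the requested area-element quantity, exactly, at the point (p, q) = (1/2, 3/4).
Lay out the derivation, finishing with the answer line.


E = 5/4, F = 0, G = 1; EG - F^2 = 5/4

Answer: sqrt(EG - F^2) = sqrt(5)/2


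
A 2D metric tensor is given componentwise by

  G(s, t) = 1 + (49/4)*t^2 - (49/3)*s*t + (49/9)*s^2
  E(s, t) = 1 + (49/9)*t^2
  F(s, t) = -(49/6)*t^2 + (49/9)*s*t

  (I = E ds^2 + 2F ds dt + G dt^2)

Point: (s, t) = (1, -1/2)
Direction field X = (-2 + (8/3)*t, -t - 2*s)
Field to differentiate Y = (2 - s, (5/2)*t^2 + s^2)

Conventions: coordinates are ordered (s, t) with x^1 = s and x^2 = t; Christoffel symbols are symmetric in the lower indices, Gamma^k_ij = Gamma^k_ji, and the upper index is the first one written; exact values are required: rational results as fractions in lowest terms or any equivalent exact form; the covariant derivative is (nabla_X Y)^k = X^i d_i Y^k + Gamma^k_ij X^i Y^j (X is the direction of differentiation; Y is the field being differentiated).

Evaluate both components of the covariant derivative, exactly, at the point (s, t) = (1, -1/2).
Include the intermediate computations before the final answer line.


E = 85/36, F = -343/72, G = 2545/144 at the point
E_s = 0, E_t = -49/9, F_s = -49/18, F_t = 245/18, G_s = 343/18, G_t = -343/12
EG - F^2 = 2741/144;  g^inv = (144/2741) * [[2545/144, 343/72], [343/72, 85/36]]
first-kind symbols [ij,l] = (1/2)(d_i g_jl + d_j g_il - d_l g_ij): [ss,s] = E_s/2 = 0, [ss,t] = F_s - E_t/2 = 0, [st,s] = E_t/2 = -49/18, [st,t] = G_s/2 = 343/36, [tt,s] = F_t - G_s/2 = 49/12, [tt,t] = G_t/2 = -343/24
Gamma^s_ij = (G*[ij,s] - F*[ij,t])/(EG - F^2), Gamma^t_ij = (E*[ij,t] - F*[ij,s])/(EG - F^2)
Gamma_sss = 0, Gamma_sst = -392/2741, Gamma_stt = 588/2741, Gamma_tss = 0, Gamma_tst = 1372/2741, Gamma_ttt = -2058/2741
X = (-10/3, -3/2), Y = (1, 13/8) at the point

Answer: (nabla_X Y)^s = 41659/10964, (nabla_X Y)^t = -99743/21928


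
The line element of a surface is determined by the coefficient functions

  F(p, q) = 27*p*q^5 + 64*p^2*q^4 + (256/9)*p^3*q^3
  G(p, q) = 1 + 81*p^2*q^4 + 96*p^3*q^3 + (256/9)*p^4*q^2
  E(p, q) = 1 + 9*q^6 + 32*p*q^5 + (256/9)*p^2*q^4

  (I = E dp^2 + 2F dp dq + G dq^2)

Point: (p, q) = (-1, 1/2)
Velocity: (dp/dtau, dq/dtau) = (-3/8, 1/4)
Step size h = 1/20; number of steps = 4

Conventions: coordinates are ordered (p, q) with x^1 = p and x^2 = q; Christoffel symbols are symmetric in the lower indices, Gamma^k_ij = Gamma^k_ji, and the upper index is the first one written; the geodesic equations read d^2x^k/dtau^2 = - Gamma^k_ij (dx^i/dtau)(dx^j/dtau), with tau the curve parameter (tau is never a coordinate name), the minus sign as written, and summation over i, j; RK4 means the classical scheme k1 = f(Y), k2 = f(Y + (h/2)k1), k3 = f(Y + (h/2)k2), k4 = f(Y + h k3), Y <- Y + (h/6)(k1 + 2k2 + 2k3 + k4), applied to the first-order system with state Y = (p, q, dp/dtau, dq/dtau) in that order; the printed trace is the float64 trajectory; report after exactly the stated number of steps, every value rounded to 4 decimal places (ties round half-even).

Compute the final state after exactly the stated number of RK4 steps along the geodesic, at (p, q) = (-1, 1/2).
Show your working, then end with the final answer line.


f(Y) = (dp/dtau, dq/dtau, -Gamma^p_ij Y'^i Y'^j, -Gamma^q_ij Y'^i Y'^j) with the Gammas evaluated at the stage position; h = 0.050000; intermediate values shown to 6 dp
step 0: p = -1.0000, q = 0.5000, dp/dtau = -0.3750, dq/dtau = 0.2500
step 1:
  k1: at (p, q) = (-1.000000, 0.500000), (dp/dtau, dq/dtau) = (-0.375000, 0.250000); Gamma_ppp = -0.610788, Gamma_ppq = 1.412448, Gamma_pqq = 1.679668, Gamma_qpp = 0.265560, Gamma_qpq = -0.614108, Gamma_qqq = -0.730290; k1 = (-0.375000, 0.250000, 0.245747, -0.106846)
  k2: at (p, q) = (-1.009375, 0.506250), (dp/dtau, dq/dtau) = (-0.368856, 0.247329); Gamma_ppp = -0.626882, Gamma_ppq = 1.441924, Gamma_pqq = 1.726319, Gamma_qpp = 0.267497, Gamma_qpq = -0.615285, Gamma_qqq = -0.736640; k2 = (-0.368856, 0.247329, 0.242779, -0.103596)
  k3: at (p, q) = (-1.009221, 0.506183), (dp/dtau, dq/dtau) = (-0.368931, 0.247410); Gamma_ppp = -0.626749, Gamma_ppq = 1.441568, Gamma_pqq = 1.725968, Gamma_qpp = 0.267408, Gamma_qpq = -0.615057, Gamma_qqq = -0.736399; k3 = (-0.368931, 0.247410, 0.242821, -0.103602)
  k4: at (p, q) = (-1.018447, 0.512371), (dp/dtau, dq/dtau) = (-0.362859, 0.244820); Gamma_ppp = -0.642337, Gamma_ppq = 1.469623, Gamma_pqq = 1.771263, Gamma_qpp = 0.268949, Gamma_qpq = -0.615336, Gamma_qqq = -0.741633; k4 = (-0.362859, 0.244820, 0.239519, -0.100287)
  Y <- Y + (h/6)(k1 + 2k2 + 2k3 + k4): p = -1.0184, q = 0.5124, dp/dtau = -0.3629, dq/dtau = 0.2448
step 2:
  k1: at (p, q) = (-1.018445, 0.512369), (dp/dtau, dq/dtau) = (-0.362863, 0.244821); Gamma_ppp = -0.642333, Gamma_ppq = 1.469617, Gamma_pqq = 1.771251, Gamma_qpp = 0.268949, Gamma_qpq = -0.615339, Gamma_qqq = -0.741635; k1 = (-0.362863, 0.244821, 0.239523, -0.100290)
  k2: at (p, q) = (-1.027517, 0.518490), (dp/dtau, dq/dtau) = (-0.356875, 0.242313); Gamma_ppp = -0.657395, Gamma_ppq = 1.496231, Gamma_pqq = 1.815116, Gamma_qpp = 0.270105, Gamma_qpq = -0.614759, Gamma_qqq = -0.745780; k2 = (-0.356875, 0.242313, 0.235924, -0.096935)
  k3: at (p, q) = (-1.027367, 0.518427), (dp/dtau, dq/dtau) = (-0.356965, 0.242397); Gamma_ppp = -0.657287, Gamma_ppq = 1.495920, Gamma_pqq = 1.814837, Gamma_qpp = 0.270018, Gamma_qpq = -0.614535, Gamma_qqq = -0.745548; k3 = (-0.356965, 0.242397, 0.235996, -0.096949)
  k4: at (p, q) = (-1.036294, 0.524489), (dp/dtau, dq/dtau) = (-0.351063, 0.239973); Gamma_ppp = -0.671850, Gamma_ppq = 1.521156, Gamma_pqq = 1.857350, Gamma_qpp = 0.270799, Gamma_qpq = -0.613125, Gamma_qqq = -0.748633; k4 = (-0.351063, 0.239973, 0.232145, -0.093569)
  Y <- Y + (h/6)(k1 + 2k2 + 2k3 + k4): p = -1.0363, q = 0.5245, dp/dtau = -0.3511, dq/dtau = 0.2400
step 3:
  k1: at (p, q) = (-1.036292, 0.524488), (dp/dtau, dq/dtau) = (-0.351067, 0.239974); Gamma_ppp = -0.671846, Gamma_ppq = 1.521151, Gamma_pqq = 1.857338, Gamma_qpp = 0.270800, Gamma_qpq = -0.613128, Gamma_qqq = -0.748634; k1 = (-0.351067, 0.239974, 0.232149, -0.093572)
  k2: at (p, q) = (-1.045069, 0.530487), (dp/dtau, dq/dtau) = (-0.345263, 0.237634); Gamma_ppp = -0.685894, Gamma_ppq = 1.545001, Gamma_pqq = 1.898446, Gamma_qpp = 0.271218, Gamma_qpq = -0.610929, Gamma_qqq = -0.750689; k2 = (-0.345263, 0.237634, 0.228081, -0.090189)
  k3: at (p, q) = (-1.044924, 0.530428), (dp/dtau, dq/dtau) = (-0.345365, 0.237719); Gamma_ppp = -0.685811, Gamma_ppq = 1.544735, Gamma_pqq = 1.898236, Gamma_qpp = 0.271134, Gamma_qpq = -0.610709, Gamma_qqq = -0.750465; k3 = (-0.345365, 0.237719, 0.228176, -0.090209)
  k4: at (p, q) = (-1.053560, 0.536374), (dp/dtau, dq/dtau) = (-0.339658, 0.235463); Gamma_ppp = -0.699376, Gamma_ppq = 1.567272, Gamma_pqq = 1.938025, Gamma_qpp = 0.271202, Gamma_qpq = -0.607752, Gamma_qqq = -0.751522; k4 = (-0.339658, 0.235463, 0.223927, -0.086834)
  Y <- Y + (h/6)(k1 + 2k2 + 2k3 + k4): p = -1.0536, q = 0.5364, dp/dtau = -0.3397, dq/dtau = 0.2355
step 4:
  k1: at (p, q) = (-1.053558, 0.536372), (dp/dtau, dq/dtau) = (-0.339662, 0.235464); Gamma_ppp = -0.699373, Gamma_ppq = 1.567267, Gamma_pqq = 1.938015, Gamma_qpp = 0.271202, Gamma_qpq = -0.607754, Gamma_qqq = -0.751523; k1 = (-0.339662, 0.235464, 0.223931, -0.086836)
  k2: at (p, q) = (-1.062050, 0.542259), (dp/dtau, dq/dtau) = (-0.334064, 0.233293); Gamma_ppp = -0.712444, Gamma_ppq = 1.588490, Gamma_pqq = 1.976448, Gamma_qpp = 0.270932, Gamma_qpq = -0.604078, Gamma_qqq = -0.751613; k2 = (-0.334064, 0.233293, 0.219535, -0.083486)
  k3: at (p, q) = (-1.061910, 0.542204), (dp/dtau, dq/dtau) = (-0.334174, 0.233377); Gamma_ppp = -0.712383, Gamma_ppq = 1.588265, Gamma_pqq = 1.976302, Gamma_qpp = 0.270850, Gamma_qpq = -0.603862, Gamma_qqq = -0.751395; k3 = (-0.334174, 0.233377, 0.219647, -0.083510)
  k4: at (p, q) = (-1.070267, 0.548041), (dp/dtau, dq/dtau) = (-0.328680, 0.231288); Gamma_ppp = -0.724994, Gamma_ppq = 1.608250, Gamma_pqq = 2.013470, Gamma_qpp = 0.270253, Gamma_qpq = -0.599500, Gamma_qqq = -0.750552; k4 = (-0.328680, 0.231288, 0.215130, -0.080193)
  Y <- Y + (h/6)(k1 + 2k2 + 2k3 + k4): p = -1.0703, q = 0.5480, dp/dtau = -0.3287, dq/dtau = 0.2313

Answer: p = -1.0703, q = 0.5480, dp/dtau = -0.3287, dq/dtau = 0.2313


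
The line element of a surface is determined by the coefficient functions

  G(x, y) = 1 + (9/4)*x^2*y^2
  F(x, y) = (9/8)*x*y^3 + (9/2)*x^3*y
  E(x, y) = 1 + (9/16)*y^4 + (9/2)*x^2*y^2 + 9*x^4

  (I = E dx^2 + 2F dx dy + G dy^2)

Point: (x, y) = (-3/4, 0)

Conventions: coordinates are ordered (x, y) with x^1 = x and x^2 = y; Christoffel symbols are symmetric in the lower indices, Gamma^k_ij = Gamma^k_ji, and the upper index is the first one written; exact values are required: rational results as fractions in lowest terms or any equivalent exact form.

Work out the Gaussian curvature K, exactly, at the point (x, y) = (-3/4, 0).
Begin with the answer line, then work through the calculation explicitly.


Answer: K = 331776/970225

E = 985/256, F = 0, G = 1, EG - F^2 = 985/256 at the point
E_x = -243/16, E_y = 0, F_x = 0, F_y = -243/128, G_x = 0, G_y = 0
E_yy = 81/16, F_xy = 243/32, G_xx = 0
Apply the Brioschi formula K = (det M1 - det M2)/(EG - F^2)^2 over the derivative matrices of E, F, G.
M1 = [[-E_yy/2 + F_xy - G_xx/2, E_x/2, F_x - E_y/2], [F_y - G_x/2, E, F], [G_y/2, F, G]] = [[81/16, -243/32, 0], [-243/128, 985/256, 0], [0, 0, 1]]; det M1 = 81/16
M2 = [[0, E_y/2, G_x/2], [E_y/2, E, F], [G_x/2, F, G]] = [[0, 0, 0], [0, 985/256, 0], [0, 0, 1]]; det M2 = 0
det M1 - det M2 = 81/16; K = 81/16 / (985/256)^2 = 331776/970225


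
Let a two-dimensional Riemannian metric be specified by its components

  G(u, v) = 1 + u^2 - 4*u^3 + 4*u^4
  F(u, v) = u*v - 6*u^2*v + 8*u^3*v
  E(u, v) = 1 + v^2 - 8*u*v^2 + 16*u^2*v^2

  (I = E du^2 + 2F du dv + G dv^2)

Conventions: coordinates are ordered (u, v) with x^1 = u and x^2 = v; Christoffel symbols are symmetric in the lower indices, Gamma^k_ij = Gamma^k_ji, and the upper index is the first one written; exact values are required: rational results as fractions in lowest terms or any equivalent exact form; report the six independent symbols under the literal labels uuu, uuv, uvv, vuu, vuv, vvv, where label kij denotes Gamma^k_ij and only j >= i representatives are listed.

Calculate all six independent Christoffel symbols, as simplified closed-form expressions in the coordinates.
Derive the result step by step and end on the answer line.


E = 1 + v^2 - 8*u*v^2 + 16*u^2*v^2; F = u*v - 6*u^2*v + 8*u^3*v; G = 1 + u^2 - 4*u^3 + 4*u^4
Gamma^k_ij = (1/2) g^{kl} (d_i g_jl + d_j g_il - d_l g_ij), with g^inv = (1/(EG-F^2)) [[G, -F], [-F, E]]
first partials: E_u = -8*v^2 + 32*u*v^2, E_v = 2*v - 16*u*v + 32*u^2*v, F_u = v - 12*u*v + 24*u^2*v, F_v = u - 6*u^2 + 8*u^3, G_u = 2*u - 12*u^2 + 16*u^3, G_v = 0
D = EG - F^2 = 1 + v^2 + u^2 - 8*u*v^2 - 4*u^3 + 16*u^2*v^2 + 4*u^4
expanded: Gamma^u_uu = (G E_u - 2F F_u + F E_v)/(2D), Gamma^u_uv = (G E_v - F G_u)/(2D), Gamma^u_vv = (2G F_v - G G_u - F G_v)/(2D), Gamma^v_uu = (2E F_u - E E_v - F E_u)/(2D), Gamma^v_uv = (E G_u - F E_v)/(2D), Gamma^v_vv = (E G_v - 2F F_v + F G_u)/(2D); substitute and cancel common factors

Answer: Gamma_uuu = (16*u*v^2 - 4*v^2)/(4*u^4 - 4*u^3 + 16*u^2*v^2 + u^2 - 8*u*v^2 + v^2 + 1), Gamma_uuv = (16*u^2*v - 8*u*v + v)/(4*u^4 - 4*u^3 + 16*u^2*v^2 + u^2 - 8*u*v^2 + v^2 + 1), Gamma_uvv = 0, Gamma_vuu = (8*u^2*v - 4*u*v)/(4*u^4 - 4*u^3 + 16*u^2*v^2 + u^2 - 8*u*v^2 + v^2 + 1), Gamma_vuv = (8*u^3 - 6*u^2 + u)/(4*u^4 - 4*u^3 + 16*u^2*v^2 + u^2 - 8*u*v^2 + v^2 + 1), Gamma_vvv = 0


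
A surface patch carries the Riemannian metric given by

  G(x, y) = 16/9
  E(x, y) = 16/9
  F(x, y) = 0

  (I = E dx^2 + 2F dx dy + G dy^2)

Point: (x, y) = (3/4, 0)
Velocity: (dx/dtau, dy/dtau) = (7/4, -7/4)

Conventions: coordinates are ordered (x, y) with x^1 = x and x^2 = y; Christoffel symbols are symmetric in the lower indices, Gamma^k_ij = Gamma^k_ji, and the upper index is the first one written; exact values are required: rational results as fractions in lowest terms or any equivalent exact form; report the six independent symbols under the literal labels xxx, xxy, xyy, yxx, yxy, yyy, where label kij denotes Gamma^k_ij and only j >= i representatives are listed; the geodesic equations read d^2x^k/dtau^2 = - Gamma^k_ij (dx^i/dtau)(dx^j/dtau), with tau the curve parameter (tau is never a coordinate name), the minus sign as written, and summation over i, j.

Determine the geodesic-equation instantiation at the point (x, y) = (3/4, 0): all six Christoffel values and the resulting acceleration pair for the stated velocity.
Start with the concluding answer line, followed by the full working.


Answer: Gamma_xxx = 0, Gamma_xxy = 0, Gamma_xyy = 0, Gamma_yxx = 0, Gamma_yxy = 0, Gamma_yyy = 0; accelerations (d^2x/dtau^2, d^2y/dtau^2) = (0, 0)

E = 16/9, F = 0, G = 16/9 at the point
E_x = 0, E_y = 0, F_x = 0, F_y = 0, G_x = 0, G_y = 0
EG - F^2 = 256/81;  g^inv = (81/256) * [[16/9, 0], [0, 16/9]]
first-kind symbols [ij,l] = (1/2)(d_i g_jl + d_j g_il - d_l g_ij): [xx,x] = E_x/2 = 0, [xx,y] = F_x - E_y/2 = 0, [xy,x] = E_y/2 = 0, [xy,y] = G_x/2 = 0, [yy,x] = F_y - G_x/2 = 0, [yy,y] = G_y/2 = 0
Gamma^x_ij = (G*[ij,x] - F*[ij,y])/(EG - F^2), Gamma^y_ij = (E*[ij,y] - F*[ij,x])/(EG - F^2)
Gamma_xxx = 0, Gamma_xxy = 0, Gamma_xyy = 0, Gamma_yxx = 0, Gamma_yxy = 0, Gamma_yyy = 0
d^2x/dtau^2 = -(Gamma_xxx*(7/4)^2 + 2*Gamma_xxy*(7/4)*(-7/4) + Gamma_xyy*(-7/4)^2) = 0
d^2y/dtau^2 = -(Gamma_yxx*(7/4)^2 + 2*Gamma_yxy*(7/4)*(-7/4) + Gamma_yyy*(-7/4)^2) = 0


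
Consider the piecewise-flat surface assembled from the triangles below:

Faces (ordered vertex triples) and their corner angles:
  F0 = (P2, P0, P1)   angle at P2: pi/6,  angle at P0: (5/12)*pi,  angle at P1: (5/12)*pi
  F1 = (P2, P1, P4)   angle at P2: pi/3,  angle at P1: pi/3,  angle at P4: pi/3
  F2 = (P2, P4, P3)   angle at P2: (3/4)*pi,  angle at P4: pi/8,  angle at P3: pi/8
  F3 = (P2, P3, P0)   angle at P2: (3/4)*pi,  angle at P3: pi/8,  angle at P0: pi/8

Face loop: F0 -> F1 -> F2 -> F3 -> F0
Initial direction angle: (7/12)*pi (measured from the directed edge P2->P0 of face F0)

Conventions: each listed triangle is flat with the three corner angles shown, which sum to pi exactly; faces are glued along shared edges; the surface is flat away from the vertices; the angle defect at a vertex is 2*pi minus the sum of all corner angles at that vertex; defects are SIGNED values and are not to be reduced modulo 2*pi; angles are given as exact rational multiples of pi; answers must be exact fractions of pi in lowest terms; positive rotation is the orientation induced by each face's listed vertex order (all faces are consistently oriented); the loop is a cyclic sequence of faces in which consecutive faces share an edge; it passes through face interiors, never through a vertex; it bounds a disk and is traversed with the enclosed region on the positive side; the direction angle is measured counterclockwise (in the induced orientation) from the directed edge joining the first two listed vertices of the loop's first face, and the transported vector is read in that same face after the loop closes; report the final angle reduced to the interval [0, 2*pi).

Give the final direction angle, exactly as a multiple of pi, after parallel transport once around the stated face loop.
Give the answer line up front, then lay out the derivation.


Answer: final direction angle = (7/12)*pi

enclosed vertex P2: corner angles sum to 2*pi, defect = 2*pi - 2*pi = 0
transport around the loop rotates by the sum of enclosed defects; add to the initial angle mod 2*pi
final angle = (7/12)*pi + 0 = (7/12)*pi (mod 2*pi)


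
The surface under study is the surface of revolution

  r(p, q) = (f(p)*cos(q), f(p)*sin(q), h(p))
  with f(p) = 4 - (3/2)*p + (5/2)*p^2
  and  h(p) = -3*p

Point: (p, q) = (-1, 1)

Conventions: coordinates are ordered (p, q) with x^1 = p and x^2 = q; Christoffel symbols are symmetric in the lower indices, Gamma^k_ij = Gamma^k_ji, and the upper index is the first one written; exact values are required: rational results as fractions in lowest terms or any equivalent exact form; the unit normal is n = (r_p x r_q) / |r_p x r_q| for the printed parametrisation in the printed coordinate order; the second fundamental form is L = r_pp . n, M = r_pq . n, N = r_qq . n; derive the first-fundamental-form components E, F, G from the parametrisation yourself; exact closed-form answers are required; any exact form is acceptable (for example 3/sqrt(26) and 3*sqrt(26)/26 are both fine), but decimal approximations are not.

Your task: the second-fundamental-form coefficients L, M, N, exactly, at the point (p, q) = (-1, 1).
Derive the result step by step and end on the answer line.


f = 8, f' = -13/2, f'' = 5, h' = -3, h'' = 0
E = 205/4, F = 0, G = 64; answer radicand W^2 = 205/4
unnormalised second-form numerators: l = 15, m = 0, n = -24; L = l/sqrt(205/4), and similarly M = m/sqrt(W^2), N = n/sqrt(W^2)

Answer: L = 6*sqrt(205)/41, M = 0, N = -48*sqrt(205)/205


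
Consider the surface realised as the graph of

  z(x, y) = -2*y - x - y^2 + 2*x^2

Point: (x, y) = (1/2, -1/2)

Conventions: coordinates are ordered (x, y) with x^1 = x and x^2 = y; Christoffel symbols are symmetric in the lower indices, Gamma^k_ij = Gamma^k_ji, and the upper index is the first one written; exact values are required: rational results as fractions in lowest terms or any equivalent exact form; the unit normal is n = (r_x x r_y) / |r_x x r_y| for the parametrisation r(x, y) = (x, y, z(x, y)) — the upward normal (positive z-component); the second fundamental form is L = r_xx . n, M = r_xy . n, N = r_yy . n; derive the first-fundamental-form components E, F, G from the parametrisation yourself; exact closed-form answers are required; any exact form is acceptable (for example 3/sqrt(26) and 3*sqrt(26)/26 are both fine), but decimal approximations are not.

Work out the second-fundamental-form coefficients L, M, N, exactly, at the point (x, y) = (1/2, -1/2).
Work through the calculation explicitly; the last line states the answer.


z_x = 1, z_y = -1, z_xx = 4, z_xy = 0, z_yy = -2
E = 2, F = -1, G = 2; answer radicand W^2 = 3
unnormalised second-form numerators: l = 4, m = 0, n = -2; L = l/sqrt(3), and similarly M = m/sqrt(W^2), N = n/sqrt(W^2)

Answer: L = 4*sqrt(3)/3, M = 0, N = -2*sqrt(3)/3


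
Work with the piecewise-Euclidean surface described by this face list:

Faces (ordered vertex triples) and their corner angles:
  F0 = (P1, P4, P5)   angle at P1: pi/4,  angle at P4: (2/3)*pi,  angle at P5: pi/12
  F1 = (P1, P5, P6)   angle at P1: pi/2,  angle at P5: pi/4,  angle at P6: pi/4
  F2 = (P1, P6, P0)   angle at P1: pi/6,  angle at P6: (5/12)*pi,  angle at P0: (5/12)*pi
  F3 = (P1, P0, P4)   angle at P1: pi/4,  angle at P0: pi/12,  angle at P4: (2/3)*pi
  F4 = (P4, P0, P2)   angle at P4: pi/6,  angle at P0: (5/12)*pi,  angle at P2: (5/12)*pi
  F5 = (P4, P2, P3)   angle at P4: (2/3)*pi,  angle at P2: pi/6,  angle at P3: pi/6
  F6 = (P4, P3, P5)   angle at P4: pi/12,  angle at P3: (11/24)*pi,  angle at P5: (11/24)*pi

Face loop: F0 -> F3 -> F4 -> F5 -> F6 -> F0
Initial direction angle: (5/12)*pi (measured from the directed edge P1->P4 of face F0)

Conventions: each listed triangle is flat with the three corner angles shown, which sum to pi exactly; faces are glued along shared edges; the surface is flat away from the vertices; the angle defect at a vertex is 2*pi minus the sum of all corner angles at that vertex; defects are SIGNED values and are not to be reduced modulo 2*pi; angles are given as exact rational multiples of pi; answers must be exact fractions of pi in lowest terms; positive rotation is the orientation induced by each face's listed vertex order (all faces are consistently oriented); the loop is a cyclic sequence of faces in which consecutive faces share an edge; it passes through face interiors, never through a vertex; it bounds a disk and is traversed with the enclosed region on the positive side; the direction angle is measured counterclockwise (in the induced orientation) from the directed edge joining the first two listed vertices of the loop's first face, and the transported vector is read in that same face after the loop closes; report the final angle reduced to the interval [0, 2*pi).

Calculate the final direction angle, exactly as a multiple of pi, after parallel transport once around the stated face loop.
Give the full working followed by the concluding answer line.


enclosed vertex P4: corner angles sum to (9/4)*pi, defect = 2*pi - (9/4)*pi = -pi/4
by Gauss-Bonnet the loop rotates the vector by the enclosed defect sum (positive orientation, mod 2*pi)
final angle = (5/12)*pi - pi/4 = pi/6 (mod 2*pi)

Answer: final direction angle = pi/6


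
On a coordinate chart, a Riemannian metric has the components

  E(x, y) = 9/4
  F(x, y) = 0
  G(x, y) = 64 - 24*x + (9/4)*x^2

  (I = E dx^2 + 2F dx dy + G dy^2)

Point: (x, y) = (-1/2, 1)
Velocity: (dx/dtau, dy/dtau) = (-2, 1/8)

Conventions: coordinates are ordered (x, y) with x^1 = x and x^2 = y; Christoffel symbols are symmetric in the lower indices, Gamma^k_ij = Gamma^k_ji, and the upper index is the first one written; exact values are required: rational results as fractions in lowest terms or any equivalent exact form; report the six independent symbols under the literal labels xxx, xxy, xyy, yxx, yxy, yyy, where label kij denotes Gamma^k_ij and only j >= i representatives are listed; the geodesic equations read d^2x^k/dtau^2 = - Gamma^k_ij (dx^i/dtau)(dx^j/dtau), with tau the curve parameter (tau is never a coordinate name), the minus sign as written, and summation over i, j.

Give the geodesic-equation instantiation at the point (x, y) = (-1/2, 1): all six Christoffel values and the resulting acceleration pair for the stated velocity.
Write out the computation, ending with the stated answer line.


E = 9/4, F = 0, G = 1225/16 at the point
E_x = 0, E_y = 0, F_x = 0, F_y = 0, G_x = -105/4, G_y = 0
EG - F^2 = 11025/64;  g^inv = (64/11025) * [[1225/16, 0], [0, 9/4]]
first-kind symbols [ij,l] = (1/2)(d_i g_jl + d_j g_il - d_l g_ij): [xx,x] = E_x/2 = 0, [xx,y] = F_x - E_y/2 = 0, [xy,x] = E_y/2 = 0, [xy,y] = G_x/2 = -105/8, [yy,x] = F_y - G_x/2 = 105/8, [yy,y] = G_y/2 = 0
Gamma^x_ij = (G*[ij,x] - F*[ij,y])/(EG - F^2), Gamma^y_ij = (E*[ij,y] - F*[ij,x])/(EG - F^2)
Gamma_xxx = 0, Gamma_xxy = 0, Gamma_xyy = 35/6, Gamma_yxx = 0, Gamma_yxy = -6/35, Gamma_yyy = 0
d^2x/dtau^2 = -(Gamma_xxx*(-2)^2 + 2*Gamma_xxy*(-2)*(1/8) + Gamma_xyy*(1/8)^2) = -35/384
d^2y/dtau^2 = -(Gamma_yxx*(-2)^2 + 2*Gamma_yxy*(-2)*(1/8) + Gamma_yyy*(1/8)^2) = -3/35

Answer: Gamma_xxx = 0, Gamma_xxy = 0, Gamma_xyy = 35/6, Gamma_yxx = 0, Gamma_yxy = -6/35, Gamma_yyy = 0; accelerations (d^2x/dtau^2, d^2y/dtau^2) = (-35/384, -3/35)


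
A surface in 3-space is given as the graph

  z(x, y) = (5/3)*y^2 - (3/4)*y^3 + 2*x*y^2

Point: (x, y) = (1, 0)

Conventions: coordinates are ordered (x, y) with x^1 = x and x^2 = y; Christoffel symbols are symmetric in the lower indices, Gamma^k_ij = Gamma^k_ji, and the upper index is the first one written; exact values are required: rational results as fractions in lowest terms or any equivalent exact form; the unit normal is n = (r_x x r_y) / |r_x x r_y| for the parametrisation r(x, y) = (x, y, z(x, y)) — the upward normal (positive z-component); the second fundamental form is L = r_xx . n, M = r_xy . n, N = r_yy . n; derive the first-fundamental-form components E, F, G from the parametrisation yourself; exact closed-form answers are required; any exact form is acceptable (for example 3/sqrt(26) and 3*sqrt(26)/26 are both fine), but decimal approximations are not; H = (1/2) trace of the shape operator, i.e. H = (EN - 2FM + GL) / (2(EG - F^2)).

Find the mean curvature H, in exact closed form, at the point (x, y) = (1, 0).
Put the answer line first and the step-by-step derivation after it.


Answer: H = 11/3

z_x = 0, z_y = 0, z_xx = 0, z_xy = 0, z_yy = 22/3
E = 1, F = 0, G = 1; answer radicand W^2 = 1
unnormalised second-form numerators: l = 0, m = 0, n = 22/3; L = l/sqrt(1), and similarly M = m/sqrt(W^2), N = n/sqrt(W^2)
H = (E*n - 2*F*m + G*l) / (2*(EG - F^2)*sqrt(W^2)); E*n - 2*F*m + G*l = 22/3, EG - F^2 = 1, so H = (11/3)/sqrt(1)


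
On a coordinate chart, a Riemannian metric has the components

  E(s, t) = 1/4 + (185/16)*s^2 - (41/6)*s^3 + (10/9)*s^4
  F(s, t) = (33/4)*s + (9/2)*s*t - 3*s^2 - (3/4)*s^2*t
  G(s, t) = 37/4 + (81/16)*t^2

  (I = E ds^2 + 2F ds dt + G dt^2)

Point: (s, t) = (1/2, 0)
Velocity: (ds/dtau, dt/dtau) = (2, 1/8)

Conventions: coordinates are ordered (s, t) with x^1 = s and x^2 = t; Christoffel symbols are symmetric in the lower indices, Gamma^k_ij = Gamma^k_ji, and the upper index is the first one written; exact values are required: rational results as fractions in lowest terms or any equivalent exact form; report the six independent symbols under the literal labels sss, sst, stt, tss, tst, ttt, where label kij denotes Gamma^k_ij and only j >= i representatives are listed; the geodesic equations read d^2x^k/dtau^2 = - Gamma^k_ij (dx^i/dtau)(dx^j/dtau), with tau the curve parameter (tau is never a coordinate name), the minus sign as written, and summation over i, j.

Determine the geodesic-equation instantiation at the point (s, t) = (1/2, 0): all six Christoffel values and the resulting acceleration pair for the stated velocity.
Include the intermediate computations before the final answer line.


E = 1357/576, F = 27/8, G = 37/4 at the point
E_s = 1007/144, E_t = 0, F_s = 21/4, F_t = 33/16, G_s = 0, G_t = 0
EG - F^2 = 23965/2304;  g^inv = (2304/23965) * [[37/4, -27/8], [-27/8, 1357/576]]
first-kind symbols [ij,l] = (1/2)(d_i g_jl + d_j g_il - d_l g_ij): [ss,s] = E_s/2 = 1007/288, [ss,t] = F_s - E_t/2 = 21/4, [st,s] = E_t/2 = 0, [st,t] = G_s/2 = 0, [tt,s] = F_t - G_s/2 = 33/16, [tt,t] = G_t/2 = 0
Gamma^s_ij = (G*[ij,s] - F*[ij,t])/(EG - F^2), Gamma^t_ij = (E*[ij,t] - F*[ij,s])/(EG - F^2)
Gamma_sss = 33694/23965, Gamma_sst = 0, Gamma_stt = 43956/23965, Gamma_tss = 1308/23965, Gamma_tst = 0, Gamma_ttt = -16038/23965
d^2s/dtau^2 = -(Gamma_sss*(2)^2 + 2*Gamma_sst*(2)*(1/8) + Gamma_stt*(1/8)^2) = -433481/76688
d^2t/dtau^2 = -(Gamma_tss*(2)^2 + 2*Gamma_tst*(2)*(1/8) + Gamma_ttt*(1/8)^2) = -31881/153376

Answer: Gamma_sss = 33694/23965, Gamma_sst = 0, Gamma_stt = 43956/23965, Gamma_tss = 1308/23965, Gamma_tst = 0, Gamma_ttt = -16038/23965; accelerations (d^2s/dtau^2, d^2t/dtau^2) = (-433481/76688, -31881/153376)
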